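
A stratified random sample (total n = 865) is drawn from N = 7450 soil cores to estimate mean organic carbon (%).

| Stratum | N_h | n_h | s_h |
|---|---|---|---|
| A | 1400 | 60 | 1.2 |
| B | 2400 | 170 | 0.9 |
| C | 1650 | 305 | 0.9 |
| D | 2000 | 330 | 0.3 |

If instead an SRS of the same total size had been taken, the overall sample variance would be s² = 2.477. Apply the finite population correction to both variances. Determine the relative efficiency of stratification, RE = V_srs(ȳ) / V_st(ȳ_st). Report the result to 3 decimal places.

RE ≈ 1.817

V̂(ȳ_st) = Σ W_h² (1 − n_h/N_h) s_h²/n_h, with W_h = N_h/N and N = 7450:
  stratum A: (1400/7450)²·(1 − 60/1400)·1.2²/60 = 0.000811207
  stratum B: (2400/7450)²·(1 − 170/2400)·0.9²/170 = 0.000459451
  stratum C: (1650/7450)²·(1 − 305/1650)·0.9²/305 = 0.000106189
  stratum D: (2000/7450)²·(1 − 330/2000)·0.3²/330 = 1.6412e-05
V_st = 0.00139326
V_srs = (1 − 865/7450)·2.477/865 = 0.0025311
Relative efficiency = V_srs / V_st = 0.0025311/0.00139326 = 1.8167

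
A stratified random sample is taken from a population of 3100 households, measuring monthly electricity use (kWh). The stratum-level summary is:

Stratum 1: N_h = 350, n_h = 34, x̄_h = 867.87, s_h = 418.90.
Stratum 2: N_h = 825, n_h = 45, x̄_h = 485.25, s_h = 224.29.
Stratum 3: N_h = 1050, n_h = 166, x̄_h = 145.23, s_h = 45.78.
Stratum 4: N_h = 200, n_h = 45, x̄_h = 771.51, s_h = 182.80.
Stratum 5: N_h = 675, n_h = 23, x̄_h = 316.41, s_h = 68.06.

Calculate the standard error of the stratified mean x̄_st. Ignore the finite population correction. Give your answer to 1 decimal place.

V̂(x̄_st) = Σ W_h² s_h²/n_h, with W_h = N_h/N and N = 3100:
  stratum 1: (350/3100)²·418.90²/34 = 65.7892
  stratum 2: (825/3100)²·224.29²/45 = 79.1757
  stratum 3: (1050/3100)²·45.78²/166 = 1.44843
  stratum 4: (200/3100)²·182.80²/45 = 3.09084
  stratum 5: (675/3100)²·68.06²/23 = 9.54861
V̂(x̄_st) = 159.053
SE(x̄_st) = √159.053 = 12.6116

SE(x̄_st) ≈ 12.6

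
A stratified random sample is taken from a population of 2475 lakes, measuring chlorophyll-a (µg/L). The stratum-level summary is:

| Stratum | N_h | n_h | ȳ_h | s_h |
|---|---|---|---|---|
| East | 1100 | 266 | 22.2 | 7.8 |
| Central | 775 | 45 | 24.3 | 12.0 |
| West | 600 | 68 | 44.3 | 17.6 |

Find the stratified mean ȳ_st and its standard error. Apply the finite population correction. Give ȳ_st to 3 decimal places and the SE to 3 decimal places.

ȳ_st ≈ 28.215, SE ≈ 0.753

ȳ_st = Σ W_h ȳ_h = (1100·22.2 + 775·24.3 + 600·44.3)/2475 = 28.21515
V̂(ȳ_st) = Σ W_h² (1 − n_h/N_h) s_h²/n_h, with W_h = N_h/N and N = 2475:
  stratum East: (1100/2475)²·(1 − 266/1100)·7.8²/266 = 0.0342544
  stratum Central: (775/2475)²·(1 − 45/775)·12.0²/45 = 0.295545
  stratum West: (600/2475)²·(1 − 68/600)·17.6²/68 = 0.237372
V̂(ȳ_st) = 0.567171
SE(ȳ_st) = √0.567171 = 0.753108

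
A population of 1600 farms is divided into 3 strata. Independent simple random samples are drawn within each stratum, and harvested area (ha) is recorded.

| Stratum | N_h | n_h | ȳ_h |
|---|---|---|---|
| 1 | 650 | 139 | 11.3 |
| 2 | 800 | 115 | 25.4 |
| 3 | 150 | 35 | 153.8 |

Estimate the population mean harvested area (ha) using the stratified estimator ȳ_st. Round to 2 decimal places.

ȳ_st ≈ 31.71

N = Σ N_h = 1600. Stratum weights W_h = N_h/N.
ȳ_st = (650·11.3 + 800·25.4 + 150·153.8) / 1600 = 31.7094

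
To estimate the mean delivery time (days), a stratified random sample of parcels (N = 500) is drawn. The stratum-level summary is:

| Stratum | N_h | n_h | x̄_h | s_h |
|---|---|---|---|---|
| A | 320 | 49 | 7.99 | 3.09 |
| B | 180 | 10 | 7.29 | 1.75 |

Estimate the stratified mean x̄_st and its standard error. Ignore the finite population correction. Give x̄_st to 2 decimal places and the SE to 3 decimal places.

x̄_st ≈ 7.74, SE ≈ 0.346

x̄_st = Σ W_h x̄_h = (320·7.99 + 180·7.29)/500 = 7.73800
V̂(x̄_st) = Σ W_h² s_h²/n_h, with W_h = N_h/N and N = 500:
  stratum A: (320/500)²·3.09²/49 = 0.0798143
  stratum B: (180/500)²·1.75²/10 = 0.03969
V̂(x̄_st) = 0.119504
SE(x̄_st) = √0.119504 = 0.345694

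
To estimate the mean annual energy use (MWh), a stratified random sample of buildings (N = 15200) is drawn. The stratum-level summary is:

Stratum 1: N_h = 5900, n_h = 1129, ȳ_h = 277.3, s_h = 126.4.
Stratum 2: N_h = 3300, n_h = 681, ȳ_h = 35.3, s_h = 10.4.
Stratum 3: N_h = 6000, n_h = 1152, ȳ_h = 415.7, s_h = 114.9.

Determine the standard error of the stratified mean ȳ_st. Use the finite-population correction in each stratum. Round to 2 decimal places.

V̂(ȳ_st) = Σ W_h² (1 − n_h/N_h) s_h²/n_h, with W_h = N_h/N and N = 15200:
  stratum 1: (5900/15200)²·(1 − 1129/5900)·126.4²/1129 = 1.72415
  stratum 2: (3300/15200)²·(1 − 681/3300)·10.4²/681 = 0.0059413
  stratum 3: (6000/15200)²·(1 − 1152/6000)·114.9²/1152 = 1.44283
V̂(ȳ_st) = 3.17292
SE(ȳ_st) = √3.17292 = 1.78127

SE(ȳ_st) ≈ 1.78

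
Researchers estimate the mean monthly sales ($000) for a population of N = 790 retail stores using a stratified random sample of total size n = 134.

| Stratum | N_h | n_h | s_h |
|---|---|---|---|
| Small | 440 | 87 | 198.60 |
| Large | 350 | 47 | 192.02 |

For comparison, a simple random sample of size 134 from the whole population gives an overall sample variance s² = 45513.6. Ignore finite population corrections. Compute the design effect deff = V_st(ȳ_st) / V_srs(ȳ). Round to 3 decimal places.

deff ≈ 0.867

V̂(ȳ_st) = Σ W_h² s_h²/n_h, with W_h = N_h/N and N = 790:
  stratum Small: (440/790)²·198.60²/87 = 140.634
  stratum Large: (350/790)²·192.02²/47 = 153.984
V_st = 294.619
V_srs = s²/n = 45513.6/134 = 339.654
deff = V_st / V_srs = 294.619/339.654 = 0.8674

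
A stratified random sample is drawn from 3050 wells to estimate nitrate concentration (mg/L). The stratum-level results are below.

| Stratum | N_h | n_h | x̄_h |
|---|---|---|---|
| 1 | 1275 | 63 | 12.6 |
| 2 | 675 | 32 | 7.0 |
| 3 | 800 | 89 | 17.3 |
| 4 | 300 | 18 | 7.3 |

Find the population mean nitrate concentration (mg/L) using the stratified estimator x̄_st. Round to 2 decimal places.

N = Σ N_h = 3050. Stratum weights W_h = N_h/N.
x̄_st = (1275·12.6 + 675·7.0 + 800·17.3 + 300·7.3) / 3050 = 12.0721

x̄_st ≈ 12.07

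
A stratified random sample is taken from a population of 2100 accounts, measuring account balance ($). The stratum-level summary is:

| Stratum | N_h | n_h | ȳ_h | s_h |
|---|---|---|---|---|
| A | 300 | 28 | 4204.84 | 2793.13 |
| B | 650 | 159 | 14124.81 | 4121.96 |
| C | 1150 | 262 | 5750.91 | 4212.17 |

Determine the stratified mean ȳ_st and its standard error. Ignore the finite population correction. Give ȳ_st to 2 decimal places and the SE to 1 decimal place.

ȳ_st ≈ 8121.96, SE ≈ 190.3

ȳ_st = Σ W_h ȳ_h = (300·4204.84 + 650·14124.81 + 1150·5750.91)/2100 = 8121.96429
V̂(ȳ_st) = Σ W_h² s_h²/n_h, with W_h = N_h/N and N = 2100:
  stratum A: (300/2100)²·2793.13²/28 = 5686.28
  stratum B: (650/2100)²·4121.96²/159 = 10237.6
  stratum C: (1150/2100)²·4212.17²/262 = 20308
V̂(ȳ_st) = 36231.9
SE(ȳ_st) = √36231.9 = 190.347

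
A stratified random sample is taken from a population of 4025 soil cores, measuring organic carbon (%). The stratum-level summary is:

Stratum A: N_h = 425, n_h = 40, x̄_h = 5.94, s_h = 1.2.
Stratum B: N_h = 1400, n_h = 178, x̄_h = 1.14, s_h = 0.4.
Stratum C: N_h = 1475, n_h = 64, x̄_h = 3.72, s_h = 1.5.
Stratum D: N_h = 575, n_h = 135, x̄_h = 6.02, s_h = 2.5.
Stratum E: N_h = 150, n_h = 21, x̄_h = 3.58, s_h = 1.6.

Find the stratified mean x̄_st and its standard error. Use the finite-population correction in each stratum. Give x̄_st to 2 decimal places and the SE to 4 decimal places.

x̄_st = Σ W_h x̄_h = (425·5.94 + 1400·1.14 + 1475·3.72 + 575·6.02 + 150·3.58)/4025 = 3.38037
V̂(x̄_st) = Σ W_h² (1 − n_h/N_h) s_h²/n_h, with W_h = N_h/N and N = 4025:
  stratum A: (425/4025)²·(1 − 40/425)·1.2²/40 = 0.000363597
  stratum B: (1400/4025)²·(1 − 178/1400)·0.4²/178 = 9.49221e-05
  stratum C: (1475/4025)²·(1 − 64/1475)·1.5²/64 = 0.00451637
  stratum D: (575/4025)²·(1 − 135/575)·2.5²/135 = 0.000722995
  stratum E: (150/4025)²·(1 − 21/150)·1.6²/21 = 0.000145603
V̂(x̄_st) = 0.00584349
SE(x̄_st) = √0.00584349 = 0.0764427

x̄_st ≈ 3.38, SE ≈ 0.0764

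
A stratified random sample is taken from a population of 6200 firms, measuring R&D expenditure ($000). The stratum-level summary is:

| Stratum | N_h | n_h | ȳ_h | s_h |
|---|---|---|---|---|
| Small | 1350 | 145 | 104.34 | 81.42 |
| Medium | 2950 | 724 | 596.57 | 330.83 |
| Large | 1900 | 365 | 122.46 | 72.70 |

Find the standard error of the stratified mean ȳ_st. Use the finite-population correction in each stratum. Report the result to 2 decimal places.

SE(ȳ_st) ≈ 5.37

V̂(ȳ_st) = Σ W_h² (1 − n_h/N_h) s_h²/n_h, with W_h = N_h/N and N = 6200:
  stratum Small: (1350/6200)²·(1 − 145/1350)·81.42²/145 = 1.93478
  stratum Medium: (2950/6200)²·(1 − 724/2950)·330.83²/724 = 25.8247
  stratum Large: (1900/6200)²·(1 − 365/1900)·72.70²/365 = 1.09864
V̂(ȳ_st) = 28.8581
SE(ȳ_st) = √28.8581 = 5.37197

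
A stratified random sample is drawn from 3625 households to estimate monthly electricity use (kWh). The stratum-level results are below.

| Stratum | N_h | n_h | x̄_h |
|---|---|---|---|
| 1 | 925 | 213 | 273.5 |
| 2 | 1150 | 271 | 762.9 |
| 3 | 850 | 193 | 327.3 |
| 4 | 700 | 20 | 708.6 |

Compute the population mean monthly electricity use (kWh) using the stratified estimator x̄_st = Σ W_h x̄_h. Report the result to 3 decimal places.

x̄_st ≈ 525.392

N = Σ N_h = 3625. Stratum weights W_h = N_h/N.
x̄_st = (925·273.5 + 1150·762.9 + 850·327.3 + 700·708.6) / 3625 = 525.39241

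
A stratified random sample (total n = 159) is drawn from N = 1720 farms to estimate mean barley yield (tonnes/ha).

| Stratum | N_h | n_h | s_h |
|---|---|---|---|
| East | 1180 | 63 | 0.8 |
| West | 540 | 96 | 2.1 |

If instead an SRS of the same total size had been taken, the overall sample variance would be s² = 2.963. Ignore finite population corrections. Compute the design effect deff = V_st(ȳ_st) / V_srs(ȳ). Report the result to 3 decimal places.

V̂(ȳ_st) = Σ W_h² s_h²/n_h, with W_h = N_h/N and N = 1720:
  stratum East: (1180/1720)²·0.8²/63 = 0.00478131
  stratum West: (540/1720)²·2.1²/96 = 0.00452791
V_st = 0.00930922
V_srs = s²/n = 2.963/159 = 0.0186352
deff = V_st / V_srs = 0.00930922/0.0186352 = 0.4995

deff ≈ 0.500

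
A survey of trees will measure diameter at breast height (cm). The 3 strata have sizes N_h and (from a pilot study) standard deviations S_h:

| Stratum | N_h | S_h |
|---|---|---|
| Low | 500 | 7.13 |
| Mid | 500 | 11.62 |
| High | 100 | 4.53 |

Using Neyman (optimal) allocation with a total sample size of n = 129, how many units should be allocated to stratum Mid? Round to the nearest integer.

76

Neyman allocation: n_h = n · N_h S_h / Σ N_i S_i, with n = 129.
  stratum Low: N_h·S_h = 500·7.13 = 3565.00
  stratum Mid: N_h·S_h = 500·11.62 = 5810.00
  stratum High: N_h·S_h = 100·4.53 = 453.00
Σ N_h S_h = 9828.00
n for stratum Mid = 129·5810.00/9828.00 = 76.261 → 76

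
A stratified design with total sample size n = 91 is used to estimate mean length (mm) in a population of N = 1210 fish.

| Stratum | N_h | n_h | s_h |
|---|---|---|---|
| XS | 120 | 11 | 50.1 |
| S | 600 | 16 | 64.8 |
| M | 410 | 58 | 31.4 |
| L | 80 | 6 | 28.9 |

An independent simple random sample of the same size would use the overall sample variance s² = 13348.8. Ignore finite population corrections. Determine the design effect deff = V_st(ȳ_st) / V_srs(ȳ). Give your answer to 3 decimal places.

deff ≈ 0.473

V̂(ȳ_st) = Σ W_h² s_h²/n_h, with W_h = N_h/N and N = 1210:
  stratum XS: (120/1210)²·50.1²/11 = 2.24427
  stratum S: (600/1210)²·64.8²/16 = 64.53
  stratum M: (410/1210)²·31.4²/58 = 1.95177
  stratum L: (80/1210)²·28.9²/6 = 0.60849
V_st = 69.3345
V_srs = s²/n = 13348.8/91 = 146.69
deff = V_st / V_srs = 69.3345/146.69 = 0.4727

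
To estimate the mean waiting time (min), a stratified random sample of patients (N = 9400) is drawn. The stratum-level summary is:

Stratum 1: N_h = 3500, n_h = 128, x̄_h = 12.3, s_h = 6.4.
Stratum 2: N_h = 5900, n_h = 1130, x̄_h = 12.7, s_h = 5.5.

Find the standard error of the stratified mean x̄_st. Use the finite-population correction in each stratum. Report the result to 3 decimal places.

V̂(x̄_st) = Σ W_h² (1 − n_h/N_h) s_h²/n_h, with W_h = N_h/N and N = 9400:
  stratum 1: (3500/9400)²·(1 − 128/3500)·6.4²/128 = 0.0427415
  stratum 2: (5900/9400)²·(1 − 1130/5900)·5.5²/1130 = 0.00852632
V̂(x̄_st) = 0.0512678
SE(x̄_st) = √0.0512678 = 0.226424

SE(x̄_st) ≈ 0.226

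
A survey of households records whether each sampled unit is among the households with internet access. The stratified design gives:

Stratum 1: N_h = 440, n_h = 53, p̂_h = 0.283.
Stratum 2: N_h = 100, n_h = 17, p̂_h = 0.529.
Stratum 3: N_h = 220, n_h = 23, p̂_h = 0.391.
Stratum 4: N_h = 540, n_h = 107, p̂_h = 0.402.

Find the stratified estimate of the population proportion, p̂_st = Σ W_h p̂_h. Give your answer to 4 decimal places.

N = 1300; stratum weights W_h = N_h/N.
p̂_st = Σ W_h p̂_h = (440·0.283 + 100·0.529 + 220·0.391 + 540·0.402)/1300 = 0.36963

p̂_st ≈ 0.3696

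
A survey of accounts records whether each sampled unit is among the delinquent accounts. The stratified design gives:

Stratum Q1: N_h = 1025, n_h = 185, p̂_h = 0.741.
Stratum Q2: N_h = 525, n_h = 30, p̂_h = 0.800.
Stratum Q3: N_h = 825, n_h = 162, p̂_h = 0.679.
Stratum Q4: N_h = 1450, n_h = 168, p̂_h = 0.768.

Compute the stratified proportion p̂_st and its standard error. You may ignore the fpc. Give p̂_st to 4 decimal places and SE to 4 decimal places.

p̂_st ≈ 0.7460, SE ≈ 0.0199

N = 3825; stratum weights W_h = N_h/N.
p̂_st = Σ W_h p̂_h = (1025·0.741 + 525·0.800 + 825·0.679 + 1450·0.768)/3825 = 0.74596
V̂(p̂_st) = Σ W_h² p̂_h(1−p̂_h)/(n_h−1):
  stratum Q1: (1025/3825)²·0.741·0.259/184 = 7.49005e-05
  stratum Q2: (525/3825)²·0.800·0.200/29 = 0.000103939
  stratum Q3: (825/3825)²·0.679·0.321/161 = 6.29787e-05
  stratum Q4: (1450/3825)²·0.768·0.232/167 = 0.000153322
V̂(p̂_st) = 0.000395141; SE = √V̂ = 0.0198781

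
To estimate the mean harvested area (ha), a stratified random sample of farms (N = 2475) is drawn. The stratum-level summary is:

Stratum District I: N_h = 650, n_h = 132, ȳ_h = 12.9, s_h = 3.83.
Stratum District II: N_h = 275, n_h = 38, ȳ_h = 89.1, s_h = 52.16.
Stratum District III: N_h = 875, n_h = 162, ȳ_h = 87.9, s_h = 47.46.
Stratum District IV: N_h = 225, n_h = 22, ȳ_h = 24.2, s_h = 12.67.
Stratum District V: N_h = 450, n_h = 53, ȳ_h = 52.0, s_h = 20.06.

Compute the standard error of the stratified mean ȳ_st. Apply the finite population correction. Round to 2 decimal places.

SE(ȳ_st) ≈ 1.57

V̂(ȳ_st) = Σ W_h² (1 − n_h/N_h) s_h²/n_h, with W_h = N_h/N and N = 2475:
  stratum District I: (650/2475)²·(1 − 132/650)·3.83²/132 = 0.00610824
  stratum District II: (275/2475)²·(1 − 38/275)·52.16²/38 = 0.761767
  stratum District III: (875/2475)²·(1 − 162/875)·47.46²/162 = 1.41608
  stratum District IV: (225/2475)²·(1 − 22/225)·12.67²/22 = 0.0544075
  stratum District V: (450/2475)²·(1 − 53/450)·20.06²/53 = 0.221431
V̂(ȳ_st) = 2.45979
SE(ȳ_st) = √2.45979 = 1.56837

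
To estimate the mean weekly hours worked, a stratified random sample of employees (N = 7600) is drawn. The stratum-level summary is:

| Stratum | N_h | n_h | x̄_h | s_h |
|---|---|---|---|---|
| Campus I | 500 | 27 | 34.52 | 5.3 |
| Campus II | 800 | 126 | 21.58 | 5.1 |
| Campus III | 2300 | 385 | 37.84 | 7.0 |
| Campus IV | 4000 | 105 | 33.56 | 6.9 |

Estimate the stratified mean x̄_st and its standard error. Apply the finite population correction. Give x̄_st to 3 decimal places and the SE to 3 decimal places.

x̄_st ≈ 33.657, SE ≈ 0.372

x̄_st = Σ W_h x̄_h = (500·34.52 + 800·21.58 + 2300·37.84 + 4000·33.56)/7600 = 33.65737
V̂(x̄_st) = Σ W_h² (1 − n_h/N_h) s_h²/n_h, with W_h = N_h/N and N = 7600:
  stratum Campus I: (500/7600)²·(1 − 27/500)·5.3²/27 = 0.00425983
  stratum Campus II: (800/7600)²·(1 − 126/800)·5.1²/126 = 0.00192705
  stratum Campus III: (2300/7600)²·(1 − 385/2300)·7.0²/385 = 0.00970521
  stratum Campus IV: (4000/7600)²·(1 − 105/4000)·6.9²/105 = 0.122306
V̂(x̄_st) = 0.138198
SE(x̄_st) = √0.138198 = 0.371751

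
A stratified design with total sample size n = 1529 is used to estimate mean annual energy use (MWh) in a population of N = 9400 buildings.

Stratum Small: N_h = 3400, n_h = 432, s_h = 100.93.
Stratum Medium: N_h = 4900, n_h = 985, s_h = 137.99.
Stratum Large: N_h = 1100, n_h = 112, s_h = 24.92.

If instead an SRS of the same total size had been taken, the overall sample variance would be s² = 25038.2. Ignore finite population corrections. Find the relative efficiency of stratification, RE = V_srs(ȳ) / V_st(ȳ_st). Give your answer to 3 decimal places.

RE ≈ 1.946

V̂(ȳ_st) = Σ W_h² s_h²/n_h, with W_h = N_h/N and N = 9400:
  stratum Small: (3400/9400)²·100.93²/432 = 3.08503
  stratum Medium: (4900/9400)²·137.99²/985 = 5.25286
  stratum Large: (1100/9400)²·24.92²/112 = 0.075929
V_st = 8.41381
V_srs = s²/n = 25038.2/1529 = 16.3755
Relative efficiency = V_srs / V_st = 16.3755/8.41381 = 1.9463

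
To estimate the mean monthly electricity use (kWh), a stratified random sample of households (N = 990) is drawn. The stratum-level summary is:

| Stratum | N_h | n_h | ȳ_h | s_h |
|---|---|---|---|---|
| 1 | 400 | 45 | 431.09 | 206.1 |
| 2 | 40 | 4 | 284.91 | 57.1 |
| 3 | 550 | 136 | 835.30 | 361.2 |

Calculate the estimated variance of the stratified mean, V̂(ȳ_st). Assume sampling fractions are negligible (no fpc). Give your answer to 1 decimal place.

V̂(ȳ_st) = Σ W_h² s_h²/n_h, with W_h = N_h/N and N = 990:
  stratum 1: (400/990)²·206.1²/45 = 154.097
  stratum 2: (40/990)²·57.1²/4 = 1.33064
  stratum 3: (550/990)²·361.2²/136 = 296.082
V̂(ȳ_st) = 451.509

V̂(ȳ_st) ≈ 451.5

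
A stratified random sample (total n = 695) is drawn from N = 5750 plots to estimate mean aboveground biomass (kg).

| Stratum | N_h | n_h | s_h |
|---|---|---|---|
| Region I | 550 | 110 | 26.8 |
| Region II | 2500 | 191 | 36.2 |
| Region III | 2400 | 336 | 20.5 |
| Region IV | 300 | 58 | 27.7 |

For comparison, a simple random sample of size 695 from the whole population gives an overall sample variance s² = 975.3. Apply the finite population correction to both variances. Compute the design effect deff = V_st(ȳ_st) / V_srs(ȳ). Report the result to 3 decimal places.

deff ≈ 1.185

V̂(ȳ_st) = Σ W_h² (1 − n_h/N_h) s_h²/n_h, with W_h = N_h/N and N = 5750:
  stratum Region I: (550/5750)²·(1 − 110/550)·26.8²/110 = 0.0477922
  stratum Region II: (2500/5750)²·(1 − 191/2500)·36.2²/191 = 1.19788
  stratum Region III: (2400/5750)²·(1 − 336/2400)·20.5²/336 = 0.187393
  stratum Region IV: (300/5750)²·(1 − 58/300)·27.7²/58 = 0.0290491
V_st = 1.46211
V_srs = (1 − 695/5750)·975.3/695 = 1.23369
deff = V_st / V_srs = 1.46211/1.23369 = 1.1852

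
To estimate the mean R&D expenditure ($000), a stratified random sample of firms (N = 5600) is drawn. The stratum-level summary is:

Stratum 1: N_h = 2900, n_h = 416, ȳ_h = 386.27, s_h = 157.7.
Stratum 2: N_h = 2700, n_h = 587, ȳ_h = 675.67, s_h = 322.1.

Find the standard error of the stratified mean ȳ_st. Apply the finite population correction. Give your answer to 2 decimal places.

V̂(ȳ_st) = Σ W_h² (1 − n_h/N_h) s_h²/n_h, with W_h = N_h/N and N = 5600:
  stratum 1: (2900/5600)²·(1 − 416/2900)·157.7²/416 = 13.7323
  stratum 2: (2700/5600)²·(1 − 587/2700)·322.1²/587 = 32.1537
V̂(ȳ_st) = 45.886
SE(ȳ_st) = √45.886 = 6.77392

SE(ȳ_st) ≈ 6.77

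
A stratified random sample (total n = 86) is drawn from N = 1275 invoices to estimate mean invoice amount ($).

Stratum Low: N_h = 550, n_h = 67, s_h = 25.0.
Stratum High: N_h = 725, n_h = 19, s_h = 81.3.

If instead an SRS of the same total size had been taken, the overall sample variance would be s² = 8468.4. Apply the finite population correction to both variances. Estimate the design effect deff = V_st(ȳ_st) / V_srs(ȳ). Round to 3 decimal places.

V̂(ȳ_st) = Σ W_h² (1 − n_h/N_h) s_h²/n_h, with W_h = N_h/N and N = 1275:
  stratum Low: (550/1275)²·(1 − 67/550)·25.0²/67 = 1.52438
  stratum High: (725/1275)²·(1 − 19/725)·81.3²/19 = 109.534
V_st = 111.059
V_srs = (1 − 86/1275)·8468.4/86 = 91.8279
deff = V_st / V_srs = 111.059/91.8279 = 1.2094

deff ≈ 1.209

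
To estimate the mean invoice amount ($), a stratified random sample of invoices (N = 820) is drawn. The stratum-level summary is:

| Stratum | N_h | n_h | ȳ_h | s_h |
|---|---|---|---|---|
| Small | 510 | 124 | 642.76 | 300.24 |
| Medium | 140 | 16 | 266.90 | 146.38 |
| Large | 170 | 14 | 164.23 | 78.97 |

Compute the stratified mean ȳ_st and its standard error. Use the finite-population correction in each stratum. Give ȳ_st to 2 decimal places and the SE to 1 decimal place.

ȳ_st ≈ 479.38, SE ≈ 16.3

ȳ_st = Σ W_h ȳ_h = (510·642.76 + 140·266.90 + 170·164.23)/820 = 479.38134
V̂(ȳ_st) = Σ W_h² (1 − n_h/N_h) s_h²/n_h, with W_h = N_h/N and N = 820:
  stratum Small: (510/820)²·(1 − 124/510)·300.24²/124 = 212.836
  stratum Medium: (140/820)²·(1 − 16/140)·146.38²/16 = 34.5753
  stratum Large: (170/820)²·(1 − 14/170)·78.97²/14 = 17.5688
V̂(ȳ_st) = 264.98
SE(ȳ_st) = √264.98 = 16.2782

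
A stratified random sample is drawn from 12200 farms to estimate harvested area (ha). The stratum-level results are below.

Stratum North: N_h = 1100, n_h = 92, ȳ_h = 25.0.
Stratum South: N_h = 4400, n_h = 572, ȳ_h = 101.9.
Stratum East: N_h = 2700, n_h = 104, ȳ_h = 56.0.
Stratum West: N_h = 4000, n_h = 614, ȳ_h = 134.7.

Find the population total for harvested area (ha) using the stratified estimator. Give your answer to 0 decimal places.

τ̂_st = Σ N_h ȳ_h = 1100·25.0 + 4400·101.9 + 2700·56.0 + 4000·134.7 = 1165860

τ̂_st ≈ 1165860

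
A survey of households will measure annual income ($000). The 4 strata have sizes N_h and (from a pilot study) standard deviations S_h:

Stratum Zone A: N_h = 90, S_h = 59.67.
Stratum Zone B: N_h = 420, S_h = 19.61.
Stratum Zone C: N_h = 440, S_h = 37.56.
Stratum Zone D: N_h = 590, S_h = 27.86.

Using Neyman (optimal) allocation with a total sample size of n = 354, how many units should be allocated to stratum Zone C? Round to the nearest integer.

Neyman allocation: n_h = n · N_h S_h / Σ N_i S_i, with n = 354.
  stratum Zone A: N_h·S_h = 90·59.67 = 5370.30
  stratum Zone B: N_h·S_h = 420·19.61 = 8236.20
  stratum Zone C: N_h·S_h = 440·37.56 = 16526.40
  stratum Zone D: N_h·S_h = 590·27.86 = 16437.40
Σ N_h S_h = 46570.30
n for stratum Zone C = 354·16526.40/46570.30 = 125.624 → 126

126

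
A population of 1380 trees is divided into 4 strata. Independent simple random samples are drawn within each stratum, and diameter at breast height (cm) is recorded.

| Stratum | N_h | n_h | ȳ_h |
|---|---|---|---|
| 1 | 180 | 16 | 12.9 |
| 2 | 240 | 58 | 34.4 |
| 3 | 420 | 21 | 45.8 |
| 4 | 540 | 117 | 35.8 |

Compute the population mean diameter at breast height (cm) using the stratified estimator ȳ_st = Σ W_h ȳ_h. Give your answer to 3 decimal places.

ȳ_st ≈ 35.613

N = Σ N_h = 1380. Stratum weights W_h = N_h/N.
ȳ_st = (180·12.9 + 240·34.4 + 420·45.8 + 540·35.8) / 1380 = 35.61304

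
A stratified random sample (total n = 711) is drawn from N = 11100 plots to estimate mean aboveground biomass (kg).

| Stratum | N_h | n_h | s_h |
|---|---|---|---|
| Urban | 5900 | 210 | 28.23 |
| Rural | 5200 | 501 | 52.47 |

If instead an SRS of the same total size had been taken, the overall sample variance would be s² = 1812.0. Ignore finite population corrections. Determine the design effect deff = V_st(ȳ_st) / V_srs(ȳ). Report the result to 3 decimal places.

V̂(ȳ_st) = Σ W_h² s_h²/n_h, with W_h = N_h/N and N = 11100:
  stratum Urban: (5900/11100)²·28.23²/210 = 1.07216
  stratum Rural: (5200/11100)²·52.47²/501 = 1.20599
V_st = 2.27816
V_srs = s²/n = 1812.0/711 = 2.54852
deff = V_st / V_srs = 2.27816/2.54852 = 0.8939

deff ≈ 0.894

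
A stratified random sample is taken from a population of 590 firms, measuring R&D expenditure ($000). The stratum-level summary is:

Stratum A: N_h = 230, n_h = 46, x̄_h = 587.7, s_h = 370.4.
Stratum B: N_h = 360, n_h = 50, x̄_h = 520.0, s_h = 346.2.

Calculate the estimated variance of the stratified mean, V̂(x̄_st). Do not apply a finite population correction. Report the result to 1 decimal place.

V̂(x̄_st) = Σ W_h² s_h²/n_h, with W_h = N_h/N and N = 590:
  stratum A: (230/590)²·370.4²/46 = 453.248
  stratum B: (360/590)²·346.2²/50 = 892.452
V̂(x̄_st) = 1345.7

V̂(x̄_st) ≈ 1345.7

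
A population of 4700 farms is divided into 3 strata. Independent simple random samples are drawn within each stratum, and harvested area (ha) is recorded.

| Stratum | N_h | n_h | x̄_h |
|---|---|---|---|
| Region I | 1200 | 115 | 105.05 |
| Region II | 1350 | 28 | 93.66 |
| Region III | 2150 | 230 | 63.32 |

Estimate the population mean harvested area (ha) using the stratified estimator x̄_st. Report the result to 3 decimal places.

x̄_st ≈ 82.689

N = Σ N_h = 4700. Stratum weights W_h = N_h/N.
x̄_st = (1200·105.05 + 1350·93.66 + 2150·63.32) / 4700 = 82.68915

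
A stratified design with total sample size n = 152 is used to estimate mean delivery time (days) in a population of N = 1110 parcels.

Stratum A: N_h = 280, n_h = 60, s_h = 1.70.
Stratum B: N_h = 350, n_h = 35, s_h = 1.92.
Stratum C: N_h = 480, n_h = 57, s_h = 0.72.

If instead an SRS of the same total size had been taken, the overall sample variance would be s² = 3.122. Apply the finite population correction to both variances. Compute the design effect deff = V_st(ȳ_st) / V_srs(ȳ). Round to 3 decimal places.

deff ≈ 0.752

V̂(ȳ_st) = Σ W_h² (1 − n_h/N_h) s_h²/n_h, with W_h = N_h/N and N = 1110:
  stratum A: (280/1110)²·(1 − 60/280)·1.70²/60 = 0.00240814
  stratum B: (350/1110)²·(1 − 35/350)·1.92²/35 = 0.00942469
  stratum C: (480/1110)²·(1 − 57/480)·0.72²/57 = 0.00149874
V_st = 0.0133316
V_srs = (1 − 152/1110)·3.122/152 = 0.0177269
deff = V_st / V_srs = 0.0133316/0.0177269 = 0.7521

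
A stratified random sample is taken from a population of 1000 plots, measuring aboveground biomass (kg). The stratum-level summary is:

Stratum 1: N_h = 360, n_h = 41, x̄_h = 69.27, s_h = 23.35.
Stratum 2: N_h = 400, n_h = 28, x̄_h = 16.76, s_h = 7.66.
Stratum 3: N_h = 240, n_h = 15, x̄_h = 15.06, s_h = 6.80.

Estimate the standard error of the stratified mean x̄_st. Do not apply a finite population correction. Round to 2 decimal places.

V̂(x̄_st) = Σ W_h² s_h²/n_h, with W_h = N_h/N and N = 1000:
  stratum 1: (360/1000)²·23.35²/41 = 1.72344
  stratum 2: (400/1000)²·7.66²/28 = 0.335289
  stratum 3: (240/1000)²·6.80²/15 = 0.177562
V̂(x̄_st) = 2.23629
SE(x̄_st) = √2.23629 = 1.49542

SE(x̄_st) ≈ 1.50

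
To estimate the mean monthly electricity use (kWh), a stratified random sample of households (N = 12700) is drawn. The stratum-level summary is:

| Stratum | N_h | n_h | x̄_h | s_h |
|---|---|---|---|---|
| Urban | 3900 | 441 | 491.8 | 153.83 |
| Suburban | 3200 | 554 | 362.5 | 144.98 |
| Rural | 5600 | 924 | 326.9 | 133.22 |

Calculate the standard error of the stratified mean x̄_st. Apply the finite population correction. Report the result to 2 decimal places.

SE(x̄_st) ≈ 3.10

V̂(x̄_st) = Σ W_h² (1 − n_h/N_h) s_h²/n_h, with W_h = N_h/N and N = 12700:
  stratum Urban: (3900/12700)²·(1 − 441/3900)·153.83²/441 = 4.48798
  stratum Suburban: (3200/12700)²·(1 − 554/3200)·144.98²/554 = 1.99177
  stratum Rural: (5600/12700)²·(1 − 924/5600)·133.22²/924 = 3.11833
V̂(x̄_st) = 9.59808
SE(x̄_st) = √9.59808 = 3.09808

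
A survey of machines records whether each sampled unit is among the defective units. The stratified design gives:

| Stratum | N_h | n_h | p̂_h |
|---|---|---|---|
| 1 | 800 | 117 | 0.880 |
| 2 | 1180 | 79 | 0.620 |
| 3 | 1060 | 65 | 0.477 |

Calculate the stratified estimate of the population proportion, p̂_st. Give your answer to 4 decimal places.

p̂_st ≈ 0.6386

N = 3040; stratum weights W_h = N_h/N.
p̂_st = Σ W_h p̂_h = (800·0.880 + 1180·0.620 + 1060·0.477)/3040 = 0.63856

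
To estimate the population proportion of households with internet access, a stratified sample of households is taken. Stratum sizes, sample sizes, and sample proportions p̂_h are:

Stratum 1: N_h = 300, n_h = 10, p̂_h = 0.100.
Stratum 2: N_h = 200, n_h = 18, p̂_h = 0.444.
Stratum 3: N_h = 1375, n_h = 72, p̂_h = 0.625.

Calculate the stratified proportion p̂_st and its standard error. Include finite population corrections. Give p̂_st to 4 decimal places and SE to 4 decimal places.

p̂_st ≈ 0.5217, SE ≈ 0.0456

N = 1875; stratum weights W_h = N_h/N.
p̂_st = Σ W_h p̂_h = (300·0.100 + 200·0.444 + 1375·0.625)/1875 = 0.52169
V̂(p̂_st) = Σ W_h² (1 − n_h/N_h) p̂_h(1−p̂_h)/(n_h−1):
  stratum 1: (300/1875)²·(1 − 10/300)·0.100·0.900/9 = 0.000247467
  stratum 2: (200/1875)²·(1 − 18/200)·0.444·0.556/17 = 0.000150351
  stratum 3: (1375/1875)²·(1 − 72/1375)·0.625·0.375/71 = 0.00168228
V̂(p̂_st) = 0.0020801; SE = √V̂ = 0.0456081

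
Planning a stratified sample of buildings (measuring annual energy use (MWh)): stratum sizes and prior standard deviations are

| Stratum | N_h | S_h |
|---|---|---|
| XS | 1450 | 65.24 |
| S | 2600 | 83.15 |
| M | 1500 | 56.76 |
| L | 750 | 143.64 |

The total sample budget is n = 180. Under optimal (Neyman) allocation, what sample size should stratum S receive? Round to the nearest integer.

Neyman allocation: n_h = n · N_h S_h / Σ N_i S_i, with n = 180.
  stratum XS: N_h·S_h = 1450·65.24 = 94598.00
  stratum S: N_h·S_h = 2600·83.15 = 216190.00
  stratum M: N_h·S_h = 1500·56.76 = 85140.00
  stratum L: N_h·S_h = 750·143.64 = 107730.00
Σ N_h S_h = 503658.00
n for stratum S = 180·216190.00/503658.00 = 77.263 → 77

77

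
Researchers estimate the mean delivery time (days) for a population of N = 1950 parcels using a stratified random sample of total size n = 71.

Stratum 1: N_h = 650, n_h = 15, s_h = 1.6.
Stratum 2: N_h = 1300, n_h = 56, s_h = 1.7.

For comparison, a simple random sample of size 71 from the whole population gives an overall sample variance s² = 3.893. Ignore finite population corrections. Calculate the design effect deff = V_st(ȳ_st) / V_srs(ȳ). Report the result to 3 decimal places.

V̂(ȳ_st) = Σ W_h² s_h²/n_h, with W_h = N_h/N and N = 1950:
  stratum 1: (650/1950)²·1.6²/15 = 0.018963
  stratum 2: (1300/1950)²·1.7²/56 = 0.0229365
V_st = 0.0418995
V_srs = s²/n = 3.893/71 = 0.054831
deff = V_st / V_srs = 0.0418995/0.054831 = 0.7642

deff ≈ 0.764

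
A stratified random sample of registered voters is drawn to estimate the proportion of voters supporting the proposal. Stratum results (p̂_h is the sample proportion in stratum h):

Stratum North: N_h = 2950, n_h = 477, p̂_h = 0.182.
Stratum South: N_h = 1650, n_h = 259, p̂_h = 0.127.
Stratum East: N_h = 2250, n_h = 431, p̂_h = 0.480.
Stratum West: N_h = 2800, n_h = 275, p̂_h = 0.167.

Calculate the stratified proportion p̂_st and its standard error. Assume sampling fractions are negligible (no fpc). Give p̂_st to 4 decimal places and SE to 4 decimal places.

N = 9650; stratum weights W_h = N_h/N.
p̂_st = Σ W_h p̂_h = (2950·0.182 + 1650·0.127 + 2250·0.480 + 2800·0.167)/9650 = 0.23773
V̂(p̂_st) = Σ W_h² p̂_h(1−p̂_h)/(n_h−1):
  stratum North: (2950/9650)²·0.182·0.818/476 = 2.92285e-05
  stratum South: (1650/9650)²·0.127·0.873/258 = 1.25635e-05
  stratum East: (2250/9650)²·0.480·0.520/430 = 3.15563e-05
  stratum West: (2800/9650)²·0.167·0.833/274 = 4.27437e-05
V̂(p̂_st) = 0.000116092; SE = √V̂ = 0.0107746

p̂_st ≈ 0.2377, SE ≈ 0.0108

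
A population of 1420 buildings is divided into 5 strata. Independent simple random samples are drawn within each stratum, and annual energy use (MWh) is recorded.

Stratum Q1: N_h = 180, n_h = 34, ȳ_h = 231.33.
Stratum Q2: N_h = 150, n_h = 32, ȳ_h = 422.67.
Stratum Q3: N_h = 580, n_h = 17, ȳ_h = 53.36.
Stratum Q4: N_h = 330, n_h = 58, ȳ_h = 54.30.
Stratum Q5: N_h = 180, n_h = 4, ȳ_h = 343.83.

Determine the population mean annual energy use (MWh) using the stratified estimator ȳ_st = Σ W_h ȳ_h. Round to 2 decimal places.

ȳ_st ≈ 151.97

N = Σ N_h = 1420. Stratum weights W_h = N_h/N.
ȳ_st = (180·231.33 + 150·422.67 + 580·53.36 + 330·54.30 + 180·343.83) / 1420 = 151.9698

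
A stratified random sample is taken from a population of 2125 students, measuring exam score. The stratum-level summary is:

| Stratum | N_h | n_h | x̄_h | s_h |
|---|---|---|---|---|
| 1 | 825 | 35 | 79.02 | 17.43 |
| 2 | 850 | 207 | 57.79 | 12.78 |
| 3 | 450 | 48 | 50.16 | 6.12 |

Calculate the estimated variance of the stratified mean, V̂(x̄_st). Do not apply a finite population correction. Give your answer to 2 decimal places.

V̂(x̄_st) ≈ 1.47

V̂(x̄_st) = Σ W_h² s_h²/n_h, with W_h = N_h/N and N = 2125:
  stratum 1: (825/2125)²·17.43²/35 = 1.30833
  stratum 2: (850/2125)²·12.78²/207 = 0.126244
  stratum 3: (450/2125)²·6.12²/48 = 0.034992
V̂(x̄_st) = 1.46956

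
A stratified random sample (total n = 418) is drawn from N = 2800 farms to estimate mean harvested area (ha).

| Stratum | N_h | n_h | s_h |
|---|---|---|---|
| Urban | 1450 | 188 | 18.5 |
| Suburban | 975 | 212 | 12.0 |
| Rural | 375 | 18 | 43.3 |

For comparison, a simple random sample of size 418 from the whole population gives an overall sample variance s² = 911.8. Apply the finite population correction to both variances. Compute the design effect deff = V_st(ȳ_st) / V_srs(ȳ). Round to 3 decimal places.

deff ≈ 1.222

V̂(ȳ_st) = Σ W_h² (1 − n_h/N_h) s_h²/n_h, with W_h = N_h/N and N = 2800:
  stratum Urban: (1450/2800)²·(1 − 188/1450)·18.5²/188 = 0.42491
  stratum Suburban: (975/2800)²·(1 − 212/975)·12.0²/212 = 0.0644525
  stratum Rural: (375/2800)²·(1 − 18/375)·43.3²/18 = 1.77863
V_st = 2.268
V_srs = (1 − 418/2800)·911.8/418 = 1.8557
deff = V_st / V_srs = 2.268/1.8557 = 1.2222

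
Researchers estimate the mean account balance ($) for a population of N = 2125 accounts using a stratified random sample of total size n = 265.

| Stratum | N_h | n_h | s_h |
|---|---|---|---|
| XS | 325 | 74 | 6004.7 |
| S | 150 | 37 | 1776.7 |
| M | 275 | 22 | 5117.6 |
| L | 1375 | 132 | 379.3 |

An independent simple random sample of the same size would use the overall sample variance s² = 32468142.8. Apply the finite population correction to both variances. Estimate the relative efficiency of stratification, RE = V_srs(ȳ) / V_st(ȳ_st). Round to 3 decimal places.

V̂(ȳ_st) = Σ W_h² (1 − n_h/N_h) s_h²/n_h, with W_h = N_h/N and N = 2125:
  stratum XS: (325/2125)²·(1 − 74/325)·6004.7²/74 = 8802.18
  stratum S: (150/2125)²·(1 − 37/150)·1776.7²/37 = 320.242
  stratum M: (275/2125)²·(1 − 22/275)·5117.6²/22 = 18341.9
  stratum L: (1375/2125)²·(1 − 132/1375)·379.3²/132 = 412.523
V_st = 27876.9
V_srs = (1 − 265/2125)·32468142.8/265 = 107242
Relative efficiency = V_srs / V_st = 107242/27876.9 = 3.8470

RE ≈ 3.847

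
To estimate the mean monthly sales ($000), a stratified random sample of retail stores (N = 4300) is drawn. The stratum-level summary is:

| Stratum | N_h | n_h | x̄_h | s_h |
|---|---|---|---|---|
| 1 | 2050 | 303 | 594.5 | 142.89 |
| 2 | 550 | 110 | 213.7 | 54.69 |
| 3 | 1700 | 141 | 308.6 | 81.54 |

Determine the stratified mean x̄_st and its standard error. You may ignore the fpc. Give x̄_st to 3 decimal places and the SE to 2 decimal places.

x̄_st ≈ 432.763, SE ≈ 4.81

x̄_st = Σ W_h x̄_h = (2050·594.5 + 550·213.7 + 1700·308.6)/4300 = 432.76279
V̂(x̄_st) = Σ W_h² s_h²/n_h, with W_h = N_h/N and N = 4300:
  stratum 1: (2050/4300)²·142.89²/303 = 15.3155
  stratum 2: (550/4300)²·54.69²/110 = 0.444848
  stratum 3: (1700/4300)²·81.54²/141 = 7.37027
V̂(x̄_st) = 23.1306
SE(x̄_st) = √23.1306 = 4.80943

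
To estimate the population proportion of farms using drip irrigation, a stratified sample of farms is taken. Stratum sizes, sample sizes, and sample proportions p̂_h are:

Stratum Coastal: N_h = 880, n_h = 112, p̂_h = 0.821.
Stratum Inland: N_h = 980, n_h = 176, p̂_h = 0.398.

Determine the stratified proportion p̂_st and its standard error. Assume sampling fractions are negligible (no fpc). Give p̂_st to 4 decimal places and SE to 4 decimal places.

p̂_st ≈ 0.5981, SE ≈ 0.0260

N = 1860; stratum weights W_h = N_h/N.
p̂_st = Σ W_h p̂_h = (880·0.821 + 980·0.398)/1860 = 0.59813
V̂(p̂_st) = Σ W_h² p̂_h(1−p̂_h)/(n_h−1):
  stratum Coastal: (880/1860)²·0.821·0.179/111 = 0.000296355
  stratum Inland: (980/1860)²·0.398·0.602/175 = 0.000380074
V̂(p̂_st) = 0.000676429; SE = √V̂ = 0.0260082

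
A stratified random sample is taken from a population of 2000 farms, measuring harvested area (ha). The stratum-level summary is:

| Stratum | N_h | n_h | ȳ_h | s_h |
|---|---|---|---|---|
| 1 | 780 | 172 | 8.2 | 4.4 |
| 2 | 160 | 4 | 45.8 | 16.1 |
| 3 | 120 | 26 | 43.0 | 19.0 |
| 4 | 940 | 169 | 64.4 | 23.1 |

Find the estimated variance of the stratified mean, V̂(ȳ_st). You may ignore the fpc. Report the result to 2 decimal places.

V̂(ȳ_st) ≈ 1.18

V̂(ȳ_st) = Σ W_h² s_h²/n_h, with W_h = N_h/N and N = 2000:
  stratum 1: (780/2000)²·4.4²/172 = 0.0171201
  stratum 2: (160/2000)²·16.1²/4 = 0.414736
  stratum 3: (120/2000)²·19.0²/26 = 0.0499846
  stratum 4: (940/2000)²·23.1²/169 = 0.697482
V̂(ȳ_st) = 1.17932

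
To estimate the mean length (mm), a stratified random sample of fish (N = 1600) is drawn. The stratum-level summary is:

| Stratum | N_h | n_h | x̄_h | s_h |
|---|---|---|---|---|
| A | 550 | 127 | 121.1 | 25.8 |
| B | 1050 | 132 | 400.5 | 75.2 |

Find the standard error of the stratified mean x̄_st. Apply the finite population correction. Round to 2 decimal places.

SE(x̄_st) ≈ 4.08

V̂(x̄_st) = Σ W_h² (1 − n_h/N_h) s_h²/n_h, with W_h = N_h/N and N = 1600:
  stratum A: (550/1600)²·(1 − 127/550)·25.8²/127 = 0.47632
  stratum B: (1050/1600)²·(1 − 132/1050)·75.2²/132 = 16.1307
V̂(x̄_st) = 16.607
SE(x̄_st) = √16.607 = 4.07517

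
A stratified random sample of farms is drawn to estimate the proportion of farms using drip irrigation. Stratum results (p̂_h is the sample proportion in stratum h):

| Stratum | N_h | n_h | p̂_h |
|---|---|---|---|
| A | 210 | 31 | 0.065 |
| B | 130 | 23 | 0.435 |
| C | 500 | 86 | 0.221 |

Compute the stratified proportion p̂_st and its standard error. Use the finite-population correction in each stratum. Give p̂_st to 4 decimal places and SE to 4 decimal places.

N = 840; stratum weights W_h = N_h/N.
p̂_st = Σ W_h p̂_h = (210·0.065 + 130·0.435 + 500·0.221)/840 = 0.21512
V̂(p̂_st) = Σ W_h² (1 − n_h/N_h) p̂_h(1−p̂_h)/(n_h−1):
  stratum A: (210/840)²·(1 − 31/210)·0.065·0.935/30 = 0.000107924
  stratum B: (130/840)²·(1 − 23/130)·0.435·0.565/22 = 0.000220234
  stratum C: (500/840)²·(1 − 86/500)·0.221·0.779/85 = 0.000594186
V̂(p̂_st) = 0.000922344; SE = √V̂ = 0.0303701

p̂_st ≈ 0.2151, SE ≈ 0.0304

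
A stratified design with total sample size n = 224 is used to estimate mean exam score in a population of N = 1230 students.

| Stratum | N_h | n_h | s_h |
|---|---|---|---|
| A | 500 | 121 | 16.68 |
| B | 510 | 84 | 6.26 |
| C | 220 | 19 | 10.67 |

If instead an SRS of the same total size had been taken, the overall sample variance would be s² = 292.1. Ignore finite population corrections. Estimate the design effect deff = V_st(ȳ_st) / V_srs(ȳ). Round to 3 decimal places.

V̂(ȳ_st) = Σ W_h² s_h²/n_h, with W_h = N_h/N and N = 1230:
  stratum A: (500/1230)²·16.68²/121 = 0.379959
  stratum B: (510/1230)²·6.26²/84 = 0.0802046
  stratum C: (220/1230)²·10.67²/19 = 0.191695
V_st = 0.651858
V_srs = s²/n = 292.1/224 = 1.30402
deff = V_st / V_srs = 0.651858/1.30402 = 0.4999

deff ≈ 0.500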